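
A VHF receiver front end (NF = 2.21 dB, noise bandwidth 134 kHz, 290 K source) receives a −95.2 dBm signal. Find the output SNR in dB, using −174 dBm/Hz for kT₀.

25.3 dB

Noise floor: N = −174 + 10 log₁₀(B) + NF
10 log₁₀(1.34×10⁵) = 51.27 dB
N = −174 + 51.27 + 2.21 = −120.52 dBm
SNR = P_sig − N = −95.2 − (−120.52) = 25.32 dB → 25.3 dB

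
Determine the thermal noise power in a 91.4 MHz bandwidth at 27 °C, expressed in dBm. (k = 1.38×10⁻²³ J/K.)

−94.2 dBm

T = 27 °C + 273.15 = 300.15 K
P_n = kTB = 1.38×10⁻²³ × 300.15 × 9.14×10⁷ = 3.79×10⁻¹³ W
In dBm: 10 log₁₀(3.79×10⁻¹³ / 10⁻³) = −94.2 dBm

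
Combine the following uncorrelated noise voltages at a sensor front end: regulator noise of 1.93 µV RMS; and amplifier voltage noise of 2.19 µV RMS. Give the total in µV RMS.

Uncorrelated sources add in power (mean-square): V_tot = √(ΣV_i²)
V_tot = √[(1.93×10⁻⁶)² + (2.19×10⁻⁶)²] = 2.92×10⁻⁶ V = 2.92 µV

2.92 µV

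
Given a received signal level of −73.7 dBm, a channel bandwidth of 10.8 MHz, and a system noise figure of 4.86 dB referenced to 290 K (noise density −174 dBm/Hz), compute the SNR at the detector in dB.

Noise floor: N = −174 + 10 log₁₀(B) + NF
10 log₁₀(1.08×10⁷) = 70.33 dB
N = −174 + 70.33 + 4.86 = −98.81 dBm
SNR = P_sig − N = −73.7 − (−98.81) = 25.11 dB → 25.1 dB

25.1 dB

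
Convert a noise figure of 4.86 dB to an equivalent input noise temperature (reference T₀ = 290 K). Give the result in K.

F = 10^(4.86/10) = 3.06196
T_e = (F − 1)·T₀ = (3.06196 − 1) × 290 = 598 K

598 K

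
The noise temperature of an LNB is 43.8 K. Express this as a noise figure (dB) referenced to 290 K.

F = 1 + T_e/T₀ = 1 + 43.8/290 = 1.15103
NF = 10 log₁₀(1.15103) = 0.611 dB

0.611 dB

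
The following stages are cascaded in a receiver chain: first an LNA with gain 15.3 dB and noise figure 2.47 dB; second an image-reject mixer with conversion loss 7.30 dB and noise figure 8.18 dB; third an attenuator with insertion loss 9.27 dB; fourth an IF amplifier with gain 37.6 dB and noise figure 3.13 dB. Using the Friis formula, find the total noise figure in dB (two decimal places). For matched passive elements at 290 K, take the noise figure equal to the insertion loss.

6.56 dB

Convert to linear (a loss of L dB is a gain of −L dB): F_i = 10^(NF_i/10), G_i = 10^(G_i,dB/10)
  Stage 1: F_1 = 10^(2.47/10) = 1.766, G_1 = 10^(15.3/10) = 33.88
  Stage 2: F_2 = 10^(8.18/10) = 6.577, G_2 = 10^(−7.30/10) = 0.1862
  Stage 3: F_3 = 10^(9.27/10) = 8.453, G_3 = 10^(−9.27/10) = 0.1183
  Stage 4: F_4 = 10^(3.13/10) = 2.056, G_4 = 10^(37.6/10) = 5754
Friis cascade:
  F = 1.766 + (6.577 − 1)/33.88 + (8.453 − 1)/6.310 + (2.056 − 1)/0.7464 = 4.526
NF = 10 log₁₀(4.526) = 6.56 dB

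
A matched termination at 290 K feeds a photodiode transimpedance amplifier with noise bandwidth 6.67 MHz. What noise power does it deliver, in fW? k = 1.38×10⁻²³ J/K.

P_n = kTB = 1.38×10⁻²³ × 290 × 6.67×10⁶ = 2.67×10⁻¹⁴ W = 26.7 fW

26.7 fW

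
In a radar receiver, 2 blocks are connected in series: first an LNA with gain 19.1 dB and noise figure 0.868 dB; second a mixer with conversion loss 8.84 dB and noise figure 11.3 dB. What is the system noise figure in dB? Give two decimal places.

1.38 dB

Convert to linear (a loss of L dB is a gain of −L dB): F_i = 10^(NF_i/10), G_i = 10^(G_i,dB/10)
  Stage 1: F_1 = 10^(0.868/10) = 1.221, G_1 = 10^(19.1/10) = 81.28
  Stage 2: F_2 = 10^(11.3/10) = 13.49, G_2 = 10^(−8.84/10) = 0.1306
Friis cascade:
  F = 1.221 + (13.49 − 1)/81.28 = 1.375
NF = 10 log₁₀(1.375) = 1.38 dB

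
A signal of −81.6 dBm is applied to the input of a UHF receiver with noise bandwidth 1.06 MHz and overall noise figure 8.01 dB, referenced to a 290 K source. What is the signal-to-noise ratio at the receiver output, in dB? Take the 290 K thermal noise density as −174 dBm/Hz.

24.1 dB

Noise floor: N = −174 + 10 log₁₀(B) + NF
10 log₁₀(1.06×10⁶) = 60.25 dB
N = −174 + 60.25 + 8.01 = −105.74 dBm
SNR = P_sig − N = −81.6 − (−105.74) = 24.14 dB → 24.1 dB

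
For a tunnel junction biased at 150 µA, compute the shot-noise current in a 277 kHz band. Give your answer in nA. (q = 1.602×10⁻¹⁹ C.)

I_n = √(2qI·B)
2qI·B = 2 × 1.602×10⁻¹⁹ × 1.50×10⁻⁴ × 2.77×10⁵ = 1.33×10⁻¹⁷ A²
I_n = √(1.33×10⁻¹⁷) = 3.65×10⁻⁹ A = 3.65 nA

3.65 nA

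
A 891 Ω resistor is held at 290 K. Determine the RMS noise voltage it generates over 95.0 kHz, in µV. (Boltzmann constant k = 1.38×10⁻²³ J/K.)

1.16 µV

V_n = √(4kTRB)
4kTRB = 4 × 1.38×10⁻²³ × 290 × 8.91×10² × 9.50×10⁴ = 1.35×10⁻¹² V²
V_n = √(1.35×10⁻¹²) = 1.16×10⁻⁶ V = 1.16 µV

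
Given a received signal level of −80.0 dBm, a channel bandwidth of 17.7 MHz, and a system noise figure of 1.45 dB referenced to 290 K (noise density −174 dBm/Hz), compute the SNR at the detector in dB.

20.1 dB

Noise floor: N = −174 + 10 log₁₀(B) + NF
10 log₁₀(1.77×10⁷) = 72.48 dB
N = −174 + 72.48 + 1.45 = −100.07 dBm
SNR = P_sig − N = −80.0 − (−100.07) = 20.07 dB → 20.1 dB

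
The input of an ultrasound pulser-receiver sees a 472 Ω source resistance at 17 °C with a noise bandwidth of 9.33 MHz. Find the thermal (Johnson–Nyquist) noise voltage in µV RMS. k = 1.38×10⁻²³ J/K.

T = 17 °C + 273.15 = 290.15 K
V_n = √(4kTRB)
4kTRB = 4 × 1.38×10⁻²³ × 290.15 × 4.72×10² × 9.33×10⁶ = 7.05×10⁻¹¹ V²
V_n = √(7.05×10⁻¹¹) = 8.40×10⁻⁶ V = 8.40 µV

8.40 µV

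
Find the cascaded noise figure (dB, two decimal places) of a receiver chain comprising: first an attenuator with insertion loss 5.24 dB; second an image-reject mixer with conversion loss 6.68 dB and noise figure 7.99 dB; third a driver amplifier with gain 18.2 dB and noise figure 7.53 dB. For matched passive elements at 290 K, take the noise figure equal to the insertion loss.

19.71 dB

Convert to linear (a loss of L dB is a gain of −L dB): F_i = 10^(NF_i/10), G_i = 10^(G_i,dB/10)
  Stage 1: F_1 = 10^(5.24/10) = 3.342, G_1 = 10^(−5.24/10) = 0.2992
  Stage 2: F_2 = 10^(7.99/10) = 6.295, G_2 = 10^(−6.68/10) = 0.2148
  Stage 3: F_3 = 10^(7.53/10) = 5.662, G_3 = 10^(18.2/10) = 66.07
Friis cascade:
  F = 3.342 + (6.295 − 1)/0.2992 + (5.662 − 1)/0.06427 = 93.58
NF = 10 log₁₀(93.58) = 19.71 dB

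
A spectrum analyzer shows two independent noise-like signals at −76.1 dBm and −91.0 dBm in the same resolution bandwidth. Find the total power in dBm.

−76.0 dBm

Convert to linear, add, convert back:
P₁ = 2.45×10⁻¹¹ W, P₂ = 7.94×10⁻¹³ W
P_tot = 2.53×10⁻¹¹ W → 10 log₁₀(P_tot / 10⁻³) = −76.0 dBm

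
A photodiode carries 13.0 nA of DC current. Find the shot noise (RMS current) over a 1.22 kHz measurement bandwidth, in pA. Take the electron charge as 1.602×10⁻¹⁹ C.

2.25 pA

I_n = √(2qI·B)
2qI·B = 2 × 1.602×10⁻¹⁹ × 1.30×10⁻⁸ × 1.22×10³ = 5.08×10⁻²⁴ A²
I_n = √(5.08×10⁻²⁴) = 2.25×10⁻¹² A = 2.25 pA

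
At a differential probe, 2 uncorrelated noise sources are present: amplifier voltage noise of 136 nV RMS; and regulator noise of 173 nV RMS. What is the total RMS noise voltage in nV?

Uncorrelated sources add in power (mean-square): V_tot = √(ΣV_i²)
V_tot = √[(1.36×10⁻⁷)² + (1.73×10⁻⁷)²] = 2.20×10⁻⁷ V = 220 nV

220 nV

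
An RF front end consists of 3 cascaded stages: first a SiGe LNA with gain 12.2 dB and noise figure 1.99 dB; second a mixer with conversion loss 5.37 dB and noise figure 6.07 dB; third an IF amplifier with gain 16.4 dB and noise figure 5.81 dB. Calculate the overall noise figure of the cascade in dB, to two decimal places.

Convert to linear (a loss of L dB is a gain of −L dB): F_i = 10^(NF_i/10), G_i = 10^(G_i,dB/10)
  Stage 1: F_1 = 10^(1.99/10) = 1.581, G_1 = 10^(12.2/10) = 16.60
  Stage 2: F_2 = 10^(6.07/10) = 4.046, G_2 = 10^(−5.37/10) = 0.2904
  Stage 3: F_3 = 10^(5.81/10) = 3.811, G_3 = 10^(16.4/10) = 43.65
Friis cascade:
  F = 1.581 + (4.046 − 1)/16.60 + (3.811 − 1)/4.819 = 2.348
NF = 10 log₁₀(2.348) = 3.71 dB

3.71 dB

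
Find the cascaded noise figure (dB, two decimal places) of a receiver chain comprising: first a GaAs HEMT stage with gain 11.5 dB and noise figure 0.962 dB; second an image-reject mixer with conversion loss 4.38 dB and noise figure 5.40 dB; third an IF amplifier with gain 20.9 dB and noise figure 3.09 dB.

2.11 dB

Convert to linear (a loss of L dB is a gain of −L dB): F_i = 10^(NF_i/10), G_i = 10^(G_i,dB/10)
  Stage 1: F_1 = 10^(0.962/10) = 1.248, G_1 = 10^(11.5/10) = 14.13
  Stage 2: F_2 = 10^(5.40/10) = 3.467, G_2 = 10^(−4.38/10) = 0.3648
  Stage 3: F_3 = 10^(3.09/10) = 2.037, G_3 = 10^(20.9/10) = 123.0
Friis cascade:
  F = 1.248 + (3.467 − 1)/14.13 + (2.037 − 1)/5.152 = 1.624
NF = 10 log₁₀(1.624) = 2.11 dB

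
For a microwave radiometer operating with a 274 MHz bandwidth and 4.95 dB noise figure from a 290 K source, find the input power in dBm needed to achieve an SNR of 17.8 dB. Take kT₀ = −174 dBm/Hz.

−66.9 dBm

Sensitivity = −174 + 10 log₁₀(B) + NF + SNR_min
= −174 + 84.38 + 4.95 + 17.8
= −66.87 dBm → −66.9 dBm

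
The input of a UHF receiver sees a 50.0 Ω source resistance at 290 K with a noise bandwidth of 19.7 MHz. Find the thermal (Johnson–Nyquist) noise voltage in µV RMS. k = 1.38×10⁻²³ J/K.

3.97 µV

V_n = √(4kTRB)
4kTRB = 4 × 1.38×10⁻²³ × 290 × 5.00×10¹ × 1.97×10⁷ = 1.58×10⁻¹¹ V²
V_n = √(1.58×10⁻¹¹) = 3.97×10⁻⁶ V = 3.97 µV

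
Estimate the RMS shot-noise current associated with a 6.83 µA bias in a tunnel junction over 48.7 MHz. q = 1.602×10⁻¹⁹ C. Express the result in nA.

10.3 nA

I_n = √(2qI·B)
2qI·B = 2 × 1.602×10⁻¹⁹ × 6.83×10⁻⁶ × 4.87×10⁷ = 1.07×10⁻¹⁶ A²
I_n = √(1.07×10⁻¹⁶) = 1.03×10⁻⁸ A = 10.3 nA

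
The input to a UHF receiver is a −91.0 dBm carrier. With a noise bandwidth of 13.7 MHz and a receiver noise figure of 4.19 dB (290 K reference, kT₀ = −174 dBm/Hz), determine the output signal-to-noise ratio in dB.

7.4 dB

Noise floor: N = −174 + 10 log₁₀(B) + NF
10 log₁₀(1.37×10⁷) = 71.37 dB
N = −174 + 71.37 + 4.19 = −98.44 dBm
SNR = P_sig − N = −91.0 − (−98.44) = 7.44 dB → 7.4 dB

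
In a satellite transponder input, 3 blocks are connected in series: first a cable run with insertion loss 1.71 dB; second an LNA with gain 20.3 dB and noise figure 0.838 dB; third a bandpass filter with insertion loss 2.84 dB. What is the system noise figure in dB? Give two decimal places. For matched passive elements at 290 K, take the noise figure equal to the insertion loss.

2.58 dB

Convert to linear (a loss of L dB is a gain of −L dB): F_i = 10^(NF_i/10), G_i = 10^(G_i,dB/10)
  Stage 1: F_1 = 10^(1.71/10) = 1.483, G_1 = 10^(−1.71/10) = 0.6745
  Stage 2: F_2 = 10^(0.838/10) = 1.213, G_2 = 10^(20.3/10) = 107.2
  Stage 3: F_3 = 10^(2.84/10) = 1.923, G_3 = 10^(−2.84/10) = 0.5200
Friis cascade:
  F = 1.483 + (1.213 − 1)/0.6745 + (1.923 − 1)/72.28 = 1.811
NF = 10 log₁₀(1.811) = 2.58 dB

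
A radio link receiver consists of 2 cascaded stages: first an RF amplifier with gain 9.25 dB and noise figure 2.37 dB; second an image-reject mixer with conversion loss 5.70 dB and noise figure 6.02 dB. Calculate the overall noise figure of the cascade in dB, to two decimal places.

Convert to linear (a loss of L dB is a gain of −L dB): F_i = 10^(NF_i/10), G_i = 10^(G_i,dB/10)
  Stage 1: F_1 = 10^(2.37/10) = 1.726, G_1 = 10^(9.25/10) = 8.414
  Stage 2: F_2 = 10^(6.02/10) = 3.999, G_2 = 10^(−5.70/10) = 0.2692
Friis cascade:
  F = 1.726 + (3.999 − 1)/8.414 = 2.082
NF = 10 log₁₀(2.082) = 3.19 dB

3.19 dB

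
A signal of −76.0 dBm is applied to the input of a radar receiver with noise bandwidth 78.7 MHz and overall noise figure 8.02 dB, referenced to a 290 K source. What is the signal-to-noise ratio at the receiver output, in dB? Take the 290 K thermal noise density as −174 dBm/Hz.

11.0 dB

Noise floor: N = −174 + 10 log₁₀(B) + NF
10 log₁₀(7.87×10⁷) = 78.96 dB
N = −174 + 78.96 + 8.02 = −87.02 dBm
SNR = P_sig − N = −76.0 − (−87.02) = 11.02 dB → 11.0 dB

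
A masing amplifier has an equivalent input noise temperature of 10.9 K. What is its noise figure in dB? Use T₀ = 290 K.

0.160 dB

F = 1 + T_e/T₀ = 1 + 10.9/290 = 1.03759
NF = 10 log₁₀(1.03759) = 0.160 dB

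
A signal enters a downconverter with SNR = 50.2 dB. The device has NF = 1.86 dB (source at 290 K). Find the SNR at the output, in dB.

48.34 dB

By definition F = SNR_in/SNR_out, so in dB: SNR_out = SNR_in − NF
SNR_out = 50.2 − 1.86 = 48.34 dB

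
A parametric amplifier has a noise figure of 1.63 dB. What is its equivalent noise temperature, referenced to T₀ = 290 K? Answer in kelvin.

132 K

F = 10^(1.63/10) = 1.45546
T_e = (F − 1)·T₀ = (1.45546 − 1) × 290 = 132 K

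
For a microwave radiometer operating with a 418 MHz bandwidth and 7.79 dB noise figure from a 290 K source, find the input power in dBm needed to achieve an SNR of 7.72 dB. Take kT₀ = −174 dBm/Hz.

Sensitivity = −174 + 10 log₁₀(B) + NF + SNR_min
= −174 + 86.21 + 7.79 + 7.72
= −72.28 dBm → −72.3 dBm

−72.3 dBm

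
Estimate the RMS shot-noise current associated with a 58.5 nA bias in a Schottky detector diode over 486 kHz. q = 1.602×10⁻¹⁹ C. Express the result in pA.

95.4 pA

I_n = √(2qI·B)
2qI·B = 2 × 1.602×10⁻¹⁹ × 5.85×10⁻⁸ × 4.86×10⁵ = 9.11×10⁻²¹ A²
I_n = √(9.11×10⁻²¹) = 9.54×10⁻¹¹ A = 95.4 pA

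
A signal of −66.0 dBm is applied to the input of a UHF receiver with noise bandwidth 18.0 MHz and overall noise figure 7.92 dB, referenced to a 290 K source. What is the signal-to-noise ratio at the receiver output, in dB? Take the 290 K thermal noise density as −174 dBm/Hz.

Noise floor: N = −174 + 10 log₁₀(B) + NF
10 log₁₀(1.80×10⁷) = 72.55 dB
N = −174 + 72.55 + 7.92 = −93.53 dBm
SNR = P_sig − N = −66.0 − (−93.53) = 27.53 dB → 27.5 dB

27.5 dB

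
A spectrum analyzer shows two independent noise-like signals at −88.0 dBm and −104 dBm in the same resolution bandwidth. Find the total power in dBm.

Convert to linear, add, convert back:
P₁ = 1.58×10⁻¹² W, P₂ = 3.98×10⁻¹⁴ W
P_tot = 1.62×10⁻¹² W → 10 log₁₀(P_tot / 10⁻³) = −87.9 dBm

−87.9 dBm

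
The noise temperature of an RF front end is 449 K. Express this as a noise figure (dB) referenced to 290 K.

F = 1 + T_e/T₀ = 1 + 449/290 = 2.54828
NF = 10 log₁₀(2.54828) = 4.06 dB

4.06 dB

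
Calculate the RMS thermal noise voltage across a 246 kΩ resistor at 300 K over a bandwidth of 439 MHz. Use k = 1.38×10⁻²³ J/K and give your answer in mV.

V_n = √(4kTRB)
4kTRB = 4 × 1.38×10⁻²³ × 300 × 2.46×10⁵ × 4.39×10⁸ = 1.79×10⁻⁶ V²
V_n = √(1.79×10⁻⁶) = 1.34×10⁻³ V = 1.34 mV

1.34 mV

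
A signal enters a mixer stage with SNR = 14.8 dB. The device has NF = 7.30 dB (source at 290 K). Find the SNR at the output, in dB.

7.50 dB

By definition F = SNR_in/SNR_out, so in dB: SNR_out = SNR_in − NF
SNR_out = 14.8 − 7.30 = 7.50 dB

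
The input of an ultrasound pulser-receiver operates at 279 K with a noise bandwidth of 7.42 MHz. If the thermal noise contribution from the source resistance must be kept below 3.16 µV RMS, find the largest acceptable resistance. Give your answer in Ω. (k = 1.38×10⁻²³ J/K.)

87.4 Ω

Johnson–Nyquist: V_n = √(4kTRB) ⇒ R = V_n² / (4kTB)
4kTB = 4 × 1.38×10⁻²³ × 279 × 7.42×10⁶ = 1.14×10⁻¹³
R = (3.16×10⁻⁶)² / 1.14×10⁻¹³ = 8.74×10¹ Ω = 87.4 Ω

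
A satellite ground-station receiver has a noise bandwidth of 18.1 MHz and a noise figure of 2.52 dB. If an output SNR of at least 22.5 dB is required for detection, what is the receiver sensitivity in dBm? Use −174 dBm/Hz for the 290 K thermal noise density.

−76.4 dBm

Sensitivity = −174 + 10 log₁₀(B) + NF + SNR_min
= −174 + 72.58 + 2.52 + 22.5
= −76.40 dBm → −76.4 dBm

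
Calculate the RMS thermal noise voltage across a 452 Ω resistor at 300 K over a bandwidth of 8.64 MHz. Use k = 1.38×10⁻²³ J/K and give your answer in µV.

V_n = √(4kTRB)
4kTRB = 4 × 1.38×10⁻²³ × 300 × 4.52×10² × 8.64×10⁶ = 6.47×10⁻¹¹ V²
V_n = √(6.47×10⁻¹¹) = 8.04×10⁻⁶ V = 8.04 µV

8.04 µV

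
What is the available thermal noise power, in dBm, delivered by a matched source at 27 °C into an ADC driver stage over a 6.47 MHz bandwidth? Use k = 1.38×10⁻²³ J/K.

T = 27 °C + 273.15 = 300.15 K
P_n = kTB = 1.38×10⁻²³ × 300.15 × 6.47×10⁶ = 2.68×10⁻¹⁴ W
In dBm: 10 log₁₀(2.68×10⁻¹⁴ / 10⁻³) = −105.7 dBm

−105.7 dBm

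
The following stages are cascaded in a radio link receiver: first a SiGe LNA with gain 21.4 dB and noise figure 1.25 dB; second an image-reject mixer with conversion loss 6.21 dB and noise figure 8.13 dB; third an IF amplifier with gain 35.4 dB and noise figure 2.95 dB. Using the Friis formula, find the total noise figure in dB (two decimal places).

1.47 dB

Convert to linear (a loss of L dB is a gain of −L dB): F_i = 10^(NF_i/10), G_i = 10^(G_i,dB/10)
  Stage 1: F_1 = 10^(1.25/10) = 1.334, G_1 = 10^(21.4/10) = 138.0
  Stage 2: F_2 = 10^(8.13/10) = 6.501, G_2 = 10^(−6.21/10) = 0.2393
  Stage 3: F_3 = 10^(2.95/10) = 1.972, G_3 = 10^(35.4/10) = 3467
Friis cascade:
  F = 1.334 + (6.501 − 1)/138.0 + (1.972 − 1)/33.04 = 1.403
NF = 10 log₁₀(1.403) = 1.47 dB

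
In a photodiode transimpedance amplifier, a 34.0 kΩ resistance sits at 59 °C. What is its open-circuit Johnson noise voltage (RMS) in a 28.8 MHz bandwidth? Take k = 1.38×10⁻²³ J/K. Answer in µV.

134 µV

T = 59 °C + 273.15 = 332.15 K
V_n = √(4kTRB)
4kTRB = 4 × 1.38×10⁻²³ × 332.15 × 3.40×10⁴ × 2.88×10⁷ = 1.80×10⁻⁸ V²
V_n = √(1.80×10⁻⁸) = 1.34×10⁻⁴ V = 134 µV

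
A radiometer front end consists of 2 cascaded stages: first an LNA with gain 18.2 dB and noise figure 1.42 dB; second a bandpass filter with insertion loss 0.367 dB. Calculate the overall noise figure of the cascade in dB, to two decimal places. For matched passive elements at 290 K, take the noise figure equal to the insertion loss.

Convert to linear (a loss of L dB is a gain of −L dB): F_i = 10^(NF_i/10), G_i = 10^(G_i,dB/10)
  Stage 1: F_1 = 10^(1.42/10) = 1.387, G_1 = 10^(18.2/10) = 66.07
  Stage 2: F_2 = 10^(0.367/10) = 1.088, G_2 = 10^(−0.367/10) = 0.9190
Friis cascade:
  F = 1.387 + (1.088 − 1)/66.07 = 1.388
NF = 10 log₁₀(1.388) = 1.42 dB

1.42 dB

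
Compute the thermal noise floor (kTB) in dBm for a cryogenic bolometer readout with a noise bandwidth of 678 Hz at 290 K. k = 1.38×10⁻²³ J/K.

P_n = kTB = 1.38×10⁻²³ × 290 × 6.78×10² = 2.71×10⁻¹⁸ W
In dBm: 10 log₁₀(2.71×10⁻¹⁸ / 10⁻³) = −145.7 dBm

−145.7 dBm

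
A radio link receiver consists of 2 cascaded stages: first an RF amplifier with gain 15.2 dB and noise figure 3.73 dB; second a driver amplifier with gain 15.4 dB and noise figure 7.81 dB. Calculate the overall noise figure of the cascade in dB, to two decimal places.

Convert to linear (a loss of L dB is a gain of −L dB): F_i = 10^(NF_i/10), G_i = 10^(G_i,dB/10)
  Stage 1: F_1 = 10^(3.73/10) = 2.360, G_1 = 10^(15.2/10) = 33.11
  Stage 2: F_2 = 10^(7.81/10) = 6.039, G_2 = 10^(15.4/10) = 34.67
Friis cascade:
  F = 2.360 + (6.039 − 1)/33.11 = 2.513
NF = 10 log₁₀(2.513) = 4.00 dB

4.00 dB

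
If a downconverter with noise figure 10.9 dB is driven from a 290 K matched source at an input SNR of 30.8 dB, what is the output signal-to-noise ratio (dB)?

By definition F = SNR_in/SNR_out, so in dB: SNR_out = SNR_in − NF
SNR_out = 30.8 − 10.9 = 19.9 dB

19.9 dB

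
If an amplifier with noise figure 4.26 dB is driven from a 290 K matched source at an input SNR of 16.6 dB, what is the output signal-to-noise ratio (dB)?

12.34 dB

By definition F = SNR_in/SNR_out, so in dB: SNR_out = SNR_in − NF
SNR_out = 16.6 − 4.26 = 12.34 dB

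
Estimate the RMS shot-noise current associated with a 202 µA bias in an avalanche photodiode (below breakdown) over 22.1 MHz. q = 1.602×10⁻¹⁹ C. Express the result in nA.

37.8 nA

I_n = √(2qI·B)
2qI·B = 2 × 1.602×10⁻¹⁹ × 2.02×10⁻⁴ × 2.21×10⁷ = 1.43×10⁻¹⁵ A²
I_n = √(1.43×10⁻¹⁵) = 3.78×10⁻⁸ A = 37.8 nA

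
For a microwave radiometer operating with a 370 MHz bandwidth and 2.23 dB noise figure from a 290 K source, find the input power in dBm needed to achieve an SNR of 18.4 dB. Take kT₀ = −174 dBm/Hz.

−67.7 dBm

Sensitivity = −174 + 10 log₁₀(B) + NF + SNR_min
= −174 + 85.68 + 2.23 + 18.4
= −67.69 dBm → −67.7 dBm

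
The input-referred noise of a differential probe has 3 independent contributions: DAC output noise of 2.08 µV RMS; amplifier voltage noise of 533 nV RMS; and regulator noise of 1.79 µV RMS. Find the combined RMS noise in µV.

2.80 µV

Uncorrelated sources add in power (mean-square): V_tot = √(ΣV_i²)
V_tot = √[(2.08×10⁻⁶)² + (5.33×10⁻⁷)² + (1.79×10⁻⁶)²] = 2.80×10⁻⁶ V = 2.80 µV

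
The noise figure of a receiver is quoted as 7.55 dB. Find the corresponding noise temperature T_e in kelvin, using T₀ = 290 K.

1360 K

F = 10^(7.55/10) = 5.68853
T_e = (F − 1)·T₀ = (5.68853 − 1) × 290 = 1360 K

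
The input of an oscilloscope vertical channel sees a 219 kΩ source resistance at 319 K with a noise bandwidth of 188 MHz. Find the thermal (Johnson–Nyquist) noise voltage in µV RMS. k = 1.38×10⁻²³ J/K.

851 µV

V_n = √(4kTRB)
4kTRB = 4 × 1.38×10⁻²³ × 319 × 2.19×10⁵ × 1.88×10⁸ = 7.25×10⁻⁷ V²
V_n = √(7.25×10⁻⁷) = 8.51×10⁻⁴ V = 851 µV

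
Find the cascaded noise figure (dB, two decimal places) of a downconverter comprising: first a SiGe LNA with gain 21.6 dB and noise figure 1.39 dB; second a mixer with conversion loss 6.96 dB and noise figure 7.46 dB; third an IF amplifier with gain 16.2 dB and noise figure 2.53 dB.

Convert to linear (a loss of L dB is a gain of −L dB): F_i = 10^(NF_i/10), G_i = 10^(G_i,dB/10)
  Stage 1: F_1 = 10^(1.39/10) = 1.377, G_1 = 10^(21.6/10) = 144.5
  Stage 2: F_2 = 10^(7.46/10) = 5.572, G_2 = 10^(−6.96/10) = 0.2014
  Stage 3: F_3 = 10^(2.53/10) = 1.791, G_3 = 10^(16.2/10) = 41.69
Friis cascade:
  F = 1.377 + (5.572 − 1)/144.5 + (1.791 − 1)/29.11 = 1.436
NF = 10 log₁₀(1.436) = 1.57 dB

1.57 dB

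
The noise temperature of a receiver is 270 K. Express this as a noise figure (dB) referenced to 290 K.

F = 1 + T_e/T₀ = 1 + 270/290 = 1.93103
NF = 10 log₁₀(1.93103) = 2.86 dB

2.86 dB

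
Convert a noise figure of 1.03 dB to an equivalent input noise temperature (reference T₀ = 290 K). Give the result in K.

77.6 K

F = 10^(1.03/10) = 1.26765
T_e = (F − 1)·T₀ = (1.26765 − 1) × 290 = 77.6 K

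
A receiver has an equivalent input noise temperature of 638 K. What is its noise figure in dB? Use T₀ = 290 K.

5.05 dB

F = 1 + T_e/T₀ = 1 + 638/290 = 3.2
NF = 10 log₁₀(3.2) = 5.05 dB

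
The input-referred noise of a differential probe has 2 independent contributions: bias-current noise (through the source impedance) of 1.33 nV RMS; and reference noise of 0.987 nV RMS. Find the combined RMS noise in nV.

1.66 nV

Uncorrelated sources add in power (mean-square): V_tot = √(ΣV_i²)
V_tot = √[(1.33×10⁻⁹)² + (9.87×10⁻¹⁰)²] = 1.66×10⁻⁹ V = 1.66 nV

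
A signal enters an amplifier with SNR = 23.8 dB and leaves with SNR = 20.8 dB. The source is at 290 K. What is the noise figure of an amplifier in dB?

3.0 dB

NF (dB) = SNR_in(dB) − SNR_out(dB) when the source is at T₀
NF = 23.8 − 20.8 = 3.0 dB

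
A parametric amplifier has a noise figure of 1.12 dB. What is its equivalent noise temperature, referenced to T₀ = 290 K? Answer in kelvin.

F = 10^(1.12/10) = 1.2942
T_e = (F − 1)·T₀ = (1.2942 − 1) × 290 = 85.3 K

85.3 K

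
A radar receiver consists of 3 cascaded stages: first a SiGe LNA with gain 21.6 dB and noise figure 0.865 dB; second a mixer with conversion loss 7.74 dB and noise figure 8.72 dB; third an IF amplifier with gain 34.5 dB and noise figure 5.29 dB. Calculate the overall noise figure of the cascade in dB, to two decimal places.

1.34 dB

Convert to linear (a loss of L dB is a gain of −L dB): F_i = 10^(NF_i/10), G_i = 10^(G_i,dB/10)
  Stage 1: F_1 = 10^(0.865/10) = 1.220, G_1 = 10^(21.6/10) = 144.5
  Stage 2: F_2 = 10^(8.72/10) = 7.447, G_2 = 10^(−7.74/10) = 0.1683
  Stage 3: F_3 = 10^(5.29/10) = 3.381, G_3 = 10^(34.5/10) = 2818
Friis cascade:
  F = 1.220 + (7.447 − 1)/144.5 + (3.381 − 1)/24.32 = 1.363
NF = 10 log₁₀(1.363) = 1.34 dB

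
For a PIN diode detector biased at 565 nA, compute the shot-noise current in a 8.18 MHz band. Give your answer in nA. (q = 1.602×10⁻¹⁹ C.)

1.22 nA

I_n = √(2qI·B)
2qI·B = 2 × 1.602×10⁻¹⁹ × 5.65×10⁻⁷ × 8.18×10⁶ = 1.48×10⁻¹⁸ A²
I_n = √(1.48×10⁻¹⁸) = 1.22×10⁻⁹ A = 1.22 nA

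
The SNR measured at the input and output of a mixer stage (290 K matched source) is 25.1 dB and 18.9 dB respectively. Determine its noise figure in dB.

NF (dB) = SNR_in(dB) − SNR_out(dB) when the source is at T₀
NF = 25.1 − 18.9 = 6.2 dB

6.2 dB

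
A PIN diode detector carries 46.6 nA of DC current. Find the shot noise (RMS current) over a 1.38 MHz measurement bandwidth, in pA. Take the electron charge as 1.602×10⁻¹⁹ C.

144 pA

I_n = √(2qI·B)
2qI·B = 2 × 1.602×10⁻¹⁹ × 4.66×10⁻⁸ × 1.38×10⁶ = 2.06×10⁻²⁰ A²
I_n = √(2.06×10⁻²⁰) = 1.44×10⁻¹⁰ A = 144 pA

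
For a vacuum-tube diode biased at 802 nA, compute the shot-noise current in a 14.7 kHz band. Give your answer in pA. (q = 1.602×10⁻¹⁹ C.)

I_n = √(2qI·B)
2qI·B = 2 × 1.602×10⁻¹⁹ × 8.02×10⁻⁷ × 1.47×10⁴ = 3.78×10⁻²¹ A²
I_n = √(3.78×10⁻²¹) = 6.15×10⁻¹¹ A = 61.5 pA

61.5 pA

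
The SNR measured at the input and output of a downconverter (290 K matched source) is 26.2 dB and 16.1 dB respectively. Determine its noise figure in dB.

NF (dB) = SNR_in(dB) − SNR_out(dB) when the source is at T₀
NF = 26.2 − 16.1 = 10.1 dB

10.1 dB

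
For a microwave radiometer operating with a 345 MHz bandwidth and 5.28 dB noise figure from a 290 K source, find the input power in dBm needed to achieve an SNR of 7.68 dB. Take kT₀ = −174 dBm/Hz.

−75.7 dBm

Sensitivity = −174 + 10 log₁₀(B) + NF + SNR_min
= −174 + 85.38 + 5.28 + 7.68
= −75.66 dBm → −75.7 dBm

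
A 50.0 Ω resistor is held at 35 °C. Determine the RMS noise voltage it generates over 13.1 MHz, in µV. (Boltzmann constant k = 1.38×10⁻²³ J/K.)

T = 35 °C + 273.15 = 308.15 K
V_n = √(4kTRB)
4kTRB = 4 × 1.38×10⁻²³ × 308.15 × 5.00×10¹ × 1.31×10⁷ = 1.11×10⁻¹¹ V²
V_n = √(1.11×10⁻¹¹) = 3.34×10⁻⁶ V = 3.34 µV

3.34 µV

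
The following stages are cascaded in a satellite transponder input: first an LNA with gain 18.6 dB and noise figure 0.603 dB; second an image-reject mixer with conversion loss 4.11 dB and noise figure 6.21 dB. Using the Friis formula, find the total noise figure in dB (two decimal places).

Convert to linear (a loss of L dB is a gain of −L dB): F_i = 10^(NF_i/10), G_i = 10^(G_i,dB/10)
  Stage 1: F_1 = 10^(0.603/10) = 1.149, G_1 = 10^(18.6/10) = 72.44
  Stage 2: F_2 = 10^(6.21/10) = 4.178, G_2 = 10^(−4.11/10) = 0.3882
Friis cascade:
  F = 1.149 + (4.178 − 1)/72.44 = 1.193
NF = 10 log₁₀(1.193) = 0.77 dB

0.77 dB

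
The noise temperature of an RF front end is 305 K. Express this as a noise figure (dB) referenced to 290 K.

F = 1 + T_e/T₀ = 1 + 305/290 = 2.05172
NF = 10 log₁₀(2.05172) = 3.12 dB

3.12 dB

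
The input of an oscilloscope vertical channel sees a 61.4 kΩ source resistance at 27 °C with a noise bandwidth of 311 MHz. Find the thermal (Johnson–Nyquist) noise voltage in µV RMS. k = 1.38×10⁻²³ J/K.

T = 27 °C + 273.15 = 300.15 K
V_n = √(4kTRB)
4kTRB = 4 × 1.38×10⁻²³ × 300.15 × 6.14×10⁴ × 3.11×10⁸ = 3.16×10⁻⁷ V²
V_n = √(3.16×10⁻⁷) = 5.62×10⁻⁴ V = 562 µV

562 µV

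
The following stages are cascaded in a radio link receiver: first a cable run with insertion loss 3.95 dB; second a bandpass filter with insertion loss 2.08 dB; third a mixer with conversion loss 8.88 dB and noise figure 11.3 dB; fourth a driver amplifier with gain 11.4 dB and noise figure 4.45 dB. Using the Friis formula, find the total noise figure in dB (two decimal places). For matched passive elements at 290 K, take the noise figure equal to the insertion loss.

20.39 dB

Convert to linear (a loss of L dB is a gain of −L dB): F_i = 10^(NF_i/10), G_i = 10^(G_i,dB/10)
  Stage 1: F_1 = 10^(3.95/10) = 2.483, G_1 = 10^(−3.95/10) = 0.4027
  Stage 2: F_2 = 10^(2.08/10) = 1.614, G_2 = 10^(−2.08/10) = 0.6194
  Stage 3: F_3 = 10^(11.3/10) = 13.49, G_3 = 10^(−8.88/10) = 0.1294
  Stage 4: F_4 = 10^(4.45/10) = 2.786, G_4 = 10^(11.4/10) = 13.80
Friis cascade:
  F = 2.483 + (1.614 − 1)/0.4027 + (13.49 − 1)/0.2495 + (2.786 − 1)/0.03228 = 109.4
NF = 10 log₁₀(109.4) = 20.39 dB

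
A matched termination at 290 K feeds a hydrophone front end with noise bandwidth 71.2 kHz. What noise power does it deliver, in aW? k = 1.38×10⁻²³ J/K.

285 aW

P_n = kTB = 1.38×10⁻²³ × 290 × 7.12×10⁴ = 2.85×10⁻¹⁶ W = 285 aW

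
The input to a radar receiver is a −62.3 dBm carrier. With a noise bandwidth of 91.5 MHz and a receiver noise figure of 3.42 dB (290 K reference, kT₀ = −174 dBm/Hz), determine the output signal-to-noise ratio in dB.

28.7 dB

Noise floor: N = −174 + 10 log₁₀(B) + NF
10 log₁₀(9.15×10⁷) = 79.61 dB
N = −174 + 79.61 + 3.42 = −90.97 dBm
SNR = P_sig − N = −62.3 − (−90.97) = 28.67 dB → 28.7 dB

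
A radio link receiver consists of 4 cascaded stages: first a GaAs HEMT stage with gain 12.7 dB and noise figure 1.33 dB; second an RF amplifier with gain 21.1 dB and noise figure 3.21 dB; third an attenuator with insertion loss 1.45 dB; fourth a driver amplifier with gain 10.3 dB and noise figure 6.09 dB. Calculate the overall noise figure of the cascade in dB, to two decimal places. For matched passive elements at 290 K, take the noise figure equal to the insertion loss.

Convert to linear (a loss of L dB is a gain of −L dB): F_i = 10^(NF_i/10), G_i = 10^(G_i,dB/10)
  Stage 1: F_1 = 10^(1.33/10) = 1.358, G_1 = 10^(12.7/10) = 18.62
  Stage 2: F_2 = 10^(3.21/10) = 2.094, G_2 = 10^(21.1/10) = 128.8
  Stage 3: F_3 = 10^(1.45/10) = 1.396, G_3 = 10^(−1.45/10) = 0.7161
  Stage 4: F_4 = 10^(6.09/10) = 4.064, G_4 = 10^(10.3/10) = 10.72
Friis cascade:
  F = 1.358 + (2.094 − 1)/18.62 + (1.396 − 1)/2399 + (4.064 − 1)/1718 = 1.419
NF = 10 log₁₀(1.419) = 1.52 dB

1.52 dB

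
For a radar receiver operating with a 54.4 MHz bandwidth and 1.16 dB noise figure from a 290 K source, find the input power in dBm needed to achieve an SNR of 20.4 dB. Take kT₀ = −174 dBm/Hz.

−75.1 dBm

Sensitivity = −174 + 10 log₁₀(B) + NF + SNR_min
= −174 + 77.36 + 1.16 + 20.4
= −75.08 dBm → −75.1 dBm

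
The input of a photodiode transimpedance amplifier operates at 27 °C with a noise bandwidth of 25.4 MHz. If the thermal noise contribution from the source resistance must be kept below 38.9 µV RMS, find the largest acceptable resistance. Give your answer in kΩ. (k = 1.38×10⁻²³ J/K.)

T = 27 °C + 273.15 = 300.15 K
Johnson–Nyquist: V_n = √(4kTRB) ⇒ R = V_n² / (4kTB)
4kTB = 4 × 1.38×10⁻²³ × 300.15 × 2.54×10⁷ = 4.21×10⁻¹³
R = (3.89×10⁻⁵)² / 4.21×10⁻¹³ = 3.60×10³ Ω = 3.60 kΩ

3.60 kΩ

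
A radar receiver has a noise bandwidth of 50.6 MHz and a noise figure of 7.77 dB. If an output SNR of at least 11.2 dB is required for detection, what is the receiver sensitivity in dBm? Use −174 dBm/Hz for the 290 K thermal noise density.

Sensitivity = −174 + 10 log₁₀(B) + NF + SNR_min
= −174 + 77.04 + 7.77 + 11.2
= −77.99 dBm → −78.0 dBm

−78.0 dBm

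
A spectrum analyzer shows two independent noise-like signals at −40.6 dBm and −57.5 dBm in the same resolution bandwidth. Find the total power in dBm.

Convert to linear, add, convert back:
P₁ = 8.71×10⁻⁸ W, P₂ = 1.78×10⁻⁹ W
P_tot = 8.89×10⁻⁸ W → 10 log₁₀(P_tot / 10⁻³) = −40.5 dBm

−40.5 dBm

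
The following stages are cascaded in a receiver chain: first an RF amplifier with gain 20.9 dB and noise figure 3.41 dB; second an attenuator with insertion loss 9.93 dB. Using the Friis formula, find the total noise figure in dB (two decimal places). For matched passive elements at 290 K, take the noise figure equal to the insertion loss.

Convert to linear (a loss of L dB is a gain of −L dB): F_i = 10^(NF_i/10), G_i = 10^(G_i,dB/10)
  Stage 1: F_1 = 10^(3.41/10) = 2.193, G_1 = 10^(20.9/10) = 123.0
  Stage 2: F_2 = 10^(9.93/10) = 9.840, G_2 = 10^(−9.93/10) = 0.1016
Friis cascade:
  F = 2.193 + (9.840 − 1)/123.0 = 2.265
NF = 10 log₁₀(2.265) = 3.55 dB

3.55 dB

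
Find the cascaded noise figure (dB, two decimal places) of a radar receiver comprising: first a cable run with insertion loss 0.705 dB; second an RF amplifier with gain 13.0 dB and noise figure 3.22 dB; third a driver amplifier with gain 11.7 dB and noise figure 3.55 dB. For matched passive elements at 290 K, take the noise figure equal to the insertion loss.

Convert to linear (a loss of L dB is a gain of −L dB): F_i = 10^(NF_i/10), G_i = 10^(G_i,dB/10)
  Stage 1: F_1 = 10^(0.705/10) = 1.176, G_1 = 10^(−0.705/10) = 0.8502
  Stage 2: F_2 = 10^(3.22/10) = 2.099, G_2 = 10^(13.0/10) = 19.95
  Stage 3: F_3 = 10^(3.55/10) = 2.265, G_3 = 10^(11.7/10) = 14.79
Friis cascade:
  F = 1.176 + (2.099 − 1)/0.8502 + (2.265 − 1)/16.96 = 2.543
NF = 10 log₁₀(2.543) = 4.05 dB

4.05 dB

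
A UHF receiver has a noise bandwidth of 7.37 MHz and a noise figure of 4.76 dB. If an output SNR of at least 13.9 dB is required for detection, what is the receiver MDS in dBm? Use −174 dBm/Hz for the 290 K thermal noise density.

Sensitivity = −174 + 10 log₁₀(B) + NF + SNR_min
= −174 + 68.67 + 4.76 + 13.9
= −86.67 dBm → −86.7 dBm

−86.7 dBm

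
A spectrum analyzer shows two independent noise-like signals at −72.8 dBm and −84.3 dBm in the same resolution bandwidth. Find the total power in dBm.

−72.5 dBm

Convert to linear, add, convert back:
P₁ = 5.25×10⁻¹¹ W, P₂ = 3.72×10⁻¹² W
P_tot = 5.62×10⁻¹¹ W → 10 log₁₀(P_tot / 10⁻³) = −72.5 dBm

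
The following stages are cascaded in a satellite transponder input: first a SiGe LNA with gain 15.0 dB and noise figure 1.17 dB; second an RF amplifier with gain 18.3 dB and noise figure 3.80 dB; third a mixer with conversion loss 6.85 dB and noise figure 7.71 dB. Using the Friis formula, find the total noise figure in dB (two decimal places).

Convert to linear (a loss of L dB is a gain of −L dB): F_i = 10^(NF_i/10), G_i = 10^(G_i,dB/10)
  Stage 1: F_1 = 10^(1.17/10) = 1.309, G_1 = 10^(15.0/10) = 31.62
  Stage 2: F_2 = 10^(3.80/10) = 2.399, G_2 = 10^(18.3/10) = 67.61
  Stage 3: F_3 = 10^(7.71/10) = 5.902, G_3 = 10^(−6.85/10) = 0.2065
Friis cascade:
  F = 1.309 + (2.399 − 1)/31.62 + (5.902 − 1)/2138 = 1.356
NF = 10 log₁₀(1.356) = 1.32 dB

1.32 dB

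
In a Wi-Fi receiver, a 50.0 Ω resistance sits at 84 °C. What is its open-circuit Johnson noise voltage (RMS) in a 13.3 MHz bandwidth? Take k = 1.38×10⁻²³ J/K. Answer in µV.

T = 84 °C + 273.15 = 357.15 K
V_n = √(4kTRB)
4kTRB = 4 × 1.38×10⁻²³ × 357.15 × 5.00×10¹ × 1.33×10⁷ = 1.31×10⁻¹¹ V²
V_n = √(1.31×10⁻¹¹) = 3.62×10⁻⁶ V = 3.62 µV

3.62 µV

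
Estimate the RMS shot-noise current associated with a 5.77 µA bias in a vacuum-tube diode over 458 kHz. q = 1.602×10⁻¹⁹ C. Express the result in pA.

920 pA

I_n = √(2qI·B)
2qI·B = 2 × 1.602×10⁻¹⁹ × 5.77×10⁻⁶ × 4.58×10⁵ = 8.47×10⁻¹⁹ A²
I_n = √(8.47×10⁻¹⁹) = 9.20×10⁻¹⁰ A = 920 pA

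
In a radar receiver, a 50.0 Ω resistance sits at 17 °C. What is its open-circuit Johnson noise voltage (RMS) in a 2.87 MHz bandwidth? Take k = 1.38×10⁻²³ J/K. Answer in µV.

1.52 µV

T = 17 °C + 273.15 = 290.15 K
V_n = √(4kTRB)
4kTRB = 4 × 1.38×10⁻²³ × 290.15 × 5.00×10¹ × 2.87×10⁶ = 2.30×10⁻¹² V²
V_n = √(2.30×10⁻¹²) = 1.52×10⁻⁶ V = 1.52 µV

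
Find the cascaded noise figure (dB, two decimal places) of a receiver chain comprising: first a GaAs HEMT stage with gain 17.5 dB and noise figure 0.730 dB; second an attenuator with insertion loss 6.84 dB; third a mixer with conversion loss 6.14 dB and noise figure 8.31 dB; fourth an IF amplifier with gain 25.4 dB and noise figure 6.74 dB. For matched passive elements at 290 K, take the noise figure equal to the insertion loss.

Convert to linear (a loss of L dB is a gain of −L dB): F_i = 10^(NF_i/10), G_i = 10^(G_i,dB/10)
  Stage 1: F_1 = 10^(0.730/10) = 1.183, G_1 = 10^(17.5/10) = 56.23
  Stage 2: F_2 = 10^(6.84/10) = 4.831, G_2 = 10^(−6.84/10) = 0.2070
  Stage 3: F_3 = 10^(8.31/10) = 6.776, G_3 = 10^(−6.14/10) = 0.2432
  Stage 4: F_4 = 10^(6.74/10) = 4.721, G_4 = 10^(25.4/10) = 346.7
Friis cascade:
  F = 1.183 + (4.831 − 1)/56.23 + (6.776 − 1)/11.64 + (4.721 − 1)/2.831 = 3.061
NF = 10 log₁₀(3.061) = 4.86 dB

4.86 dB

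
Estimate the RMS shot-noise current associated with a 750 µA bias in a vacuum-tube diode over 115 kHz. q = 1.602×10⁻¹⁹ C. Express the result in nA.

I_n = √(2qI·B)
2qI·B = 2 × 1.602×10⁻¹⁹ × 7.50×10⁻⁴ × 1.15×10⁵ = 2.76×10⁻¹⁷ A²
I_n = √(2.76×10⁻¹⁷) = 5.26×10⁻⁹ A = 5.26 nA

5.26 nA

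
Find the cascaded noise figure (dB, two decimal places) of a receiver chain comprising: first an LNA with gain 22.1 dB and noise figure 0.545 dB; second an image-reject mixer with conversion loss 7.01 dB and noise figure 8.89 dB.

Convert to linear (a loss of L dB is a gain of −L dB): F_i = 10^(NF_i/10), G_i = 10^(G_i,dB/10)
  Stage 1: F_1 = 10^(0.545/10) = 1.134, G_1 = 10^(22.1/10) = 162.2
  Stage 2: F_2 = 10^(8.89/10) = 7.745, G_2 = 10^(−7.01/10) = 0.1991
Friis cascade:
  F = 1.134 + (7.745 − 1)/162.2 = 1.175
NF = 10 log₁₀(1.175) = 0.70 dB

0.70 dB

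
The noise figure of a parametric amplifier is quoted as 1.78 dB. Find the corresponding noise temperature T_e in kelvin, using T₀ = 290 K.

147 K

F = 10^(1.78/10) = 1.50661
T_e = (F − 1)·T₀ = (1.50661 − 1) × 290 = 147 K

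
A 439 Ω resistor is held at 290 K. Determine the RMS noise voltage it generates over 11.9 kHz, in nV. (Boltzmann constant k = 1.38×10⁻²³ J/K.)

289 nV

V_n = √(4kTRB)
4kTRB = 4 × 1.38×10⁻²³ × 290 × 4.39×10² × 1.19×10⁴ = 8.36×10⁻¹⁴ V²
V_n = √(8.36×10⁻¹⁴) = 2.89×10⁻⁷ V = 289 nV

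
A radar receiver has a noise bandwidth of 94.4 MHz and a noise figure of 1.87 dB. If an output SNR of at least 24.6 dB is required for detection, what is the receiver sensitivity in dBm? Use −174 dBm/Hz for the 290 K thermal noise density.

Sensitivity = −174 + 10 log₁₀(B) + NF + SNR_min
= −174 + 79.75 + 1.87 + 24.6
= −67.78 dBm → −67.8 dBm

−67.8 dBm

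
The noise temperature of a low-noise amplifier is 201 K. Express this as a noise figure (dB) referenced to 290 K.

F = 1 + T_e/T₀ = 1 + 201/290 = 1.6931
NF = 10 log₁₀(1.6931) = 2.29 dB

2.29 dB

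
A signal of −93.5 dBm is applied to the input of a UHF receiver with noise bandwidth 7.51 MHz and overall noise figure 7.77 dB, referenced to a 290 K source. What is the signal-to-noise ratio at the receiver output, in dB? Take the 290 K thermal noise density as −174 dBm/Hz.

Noise floor: N = −174 + 10 log₁₀(B) + NF
10 log₁₀(7.51×10⁶) = 68.76 dB
N = −174 + 68.76 + 7.77 = −97.47 dBm
SNR = P_sig − N = −93.5 − (−97.47) = 3.97 dB → 4.0 dB

4.0 dB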